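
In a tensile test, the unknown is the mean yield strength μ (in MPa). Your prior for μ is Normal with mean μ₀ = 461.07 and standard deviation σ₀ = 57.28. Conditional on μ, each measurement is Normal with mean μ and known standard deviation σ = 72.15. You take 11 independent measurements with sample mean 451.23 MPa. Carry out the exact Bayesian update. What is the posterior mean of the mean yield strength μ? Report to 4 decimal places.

452.4704

For Normal data with known variance σ², a Normal(μ₀, σ₀²) prior on μ is conjugate. Posterior precision = 1/σ₀² + n/σ²; posterior mean is the precision-weighted average of μ₀ and x̄.
n·x̄ = 11·451.23 = 4963.53.
σ₀² = 57.28² = 3280.9984, σ² = 72.15² = 5205.6225; σ² + n·σ₀² = 5205.6225 + 11·3280.9984 = 41296.6049.
Posterior mean = (μ₀/σ₀² + n·x̄/σ²)/(1/σ₀² + n/σ²) = (σ²·μ₀ + σ₀²·n·x̄)/(σ² + n·σ₀²) = (5205.6225·461.07 + 3280.9984·4963.53)/41296.6049 = 18685490.354427/41296.6049 = 452.4704.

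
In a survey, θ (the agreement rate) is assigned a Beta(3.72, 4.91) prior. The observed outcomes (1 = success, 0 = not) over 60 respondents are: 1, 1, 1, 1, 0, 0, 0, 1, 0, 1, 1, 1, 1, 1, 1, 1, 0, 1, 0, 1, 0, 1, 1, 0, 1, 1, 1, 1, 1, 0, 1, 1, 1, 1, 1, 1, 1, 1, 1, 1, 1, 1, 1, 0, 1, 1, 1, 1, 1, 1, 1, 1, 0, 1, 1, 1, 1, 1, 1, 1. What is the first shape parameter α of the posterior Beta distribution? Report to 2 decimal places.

52.72

The Beta prior is conjugate to a Binomial/Bernoulli likelihood; the update adds successes to α and failures to β.
Posterior: Beta(α+k, β+n−k) = Beta(3.72+49, 4.91+11) = Beta(52.72, 15.91).
Posterior α = 52.72.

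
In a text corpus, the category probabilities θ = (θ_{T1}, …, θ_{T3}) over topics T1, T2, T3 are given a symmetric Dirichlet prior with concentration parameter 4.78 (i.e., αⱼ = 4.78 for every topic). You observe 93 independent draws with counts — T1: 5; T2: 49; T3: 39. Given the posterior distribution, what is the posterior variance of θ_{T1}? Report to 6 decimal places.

0.000764

The Dirichlet prior is conjugate to the Multinomial likelihood: each posterior αⱼ = prior αⱼ + observed count nⱼ.
Posterior concentration: (9.78, 53.78, 43.78), total = 107.34.
Var[θ_j] = α_j(Σα−α_j)/((Σα)²(Σα+1)) = 9.78·97.56/(107.34²·108.34) = 0.000764.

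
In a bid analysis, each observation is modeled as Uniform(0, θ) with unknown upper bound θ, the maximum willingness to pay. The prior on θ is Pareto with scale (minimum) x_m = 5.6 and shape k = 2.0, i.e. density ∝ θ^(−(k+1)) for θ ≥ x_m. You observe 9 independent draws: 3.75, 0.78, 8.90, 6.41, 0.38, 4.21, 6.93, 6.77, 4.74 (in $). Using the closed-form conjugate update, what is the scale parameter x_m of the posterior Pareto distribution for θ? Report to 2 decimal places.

8.90

A Pareto(scale x_m, shape k) prior on the upper bound θ of Uniform(0, θ) is conjugate: posterior is Pareto(max(x_m, max xᵢ), k + n).
Sample maximum = 8.90; prior scale x_m = 5.6 → posterior scale = max = 8.90.
Posterior shape = 2.0 + 9 = 11.0.
Posterior scale x_m = 8.90.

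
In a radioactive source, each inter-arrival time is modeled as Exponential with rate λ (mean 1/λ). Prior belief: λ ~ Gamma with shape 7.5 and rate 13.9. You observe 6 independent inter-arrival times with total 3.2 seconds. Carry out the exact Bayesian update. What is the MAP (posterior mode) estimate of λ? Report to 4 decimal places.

0.7310

With a Gamma(shape α, rate β) prior on the exponential rate λ, the posterior after n observations with total T = Σxᵢ is Gamma(α+n, β+T).
Posterior: Gamma(7.5+6, 13.9+3.2) = Gamma(13.5, 17.1).
Mode = (α−1)/β = 0.7310.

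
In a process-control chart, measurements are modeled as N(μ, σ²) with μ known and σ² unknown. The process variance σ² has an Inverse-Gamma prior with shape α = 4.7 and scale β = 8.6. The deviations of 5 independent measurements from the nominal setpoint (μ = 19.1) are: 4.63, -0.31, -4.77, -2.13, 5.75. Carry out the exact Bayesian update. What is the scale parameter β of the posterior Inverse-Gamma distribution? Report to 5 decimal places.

With known mean μ and an Inverse-Gamma(α, β) prior on σ², the Normal likelihood is conjugate: posterior is Inv-Gamma(α + n/2, β + Σ(xᵢ−μ)²/2).
Σ(xᵢ−μ)² = (4.63)² + (-0.31)² + (-4.77)² + (-2.13)² + (5.75)² = 81.8853.
Posterior: Inv-Gamma(4.7 + 5/2, 8.6 + 81.8853/2) = Inv-Gamma(7.20, 49.54265).
Posterior β = 49.54265.

49.54265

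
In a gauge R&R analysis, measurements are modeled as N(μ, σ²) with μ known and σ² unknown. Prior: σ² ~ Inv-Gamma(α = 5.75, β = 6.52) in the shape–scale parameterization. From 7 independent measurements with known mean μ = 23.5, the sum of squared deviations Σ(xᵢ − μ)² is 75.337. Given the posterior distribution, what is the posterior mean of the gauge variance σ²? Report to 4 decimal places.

With known mean μ and an Inverse-Gamma(α, β) prior on σ², the Normal likelihood is conjugate: posterior is Inv-Gamma(α + n/2, β + Σ(xᵢ−μ)²/2).
Posterior: Inv-Gamma(5.75 + 7/2, 6.52 + 75.337/2) = Inv-Gamma(9.25, 44.1885).
E[σ²|data] = β/(α−1) = 44.1885/8.25 = 5.3562.

5.3562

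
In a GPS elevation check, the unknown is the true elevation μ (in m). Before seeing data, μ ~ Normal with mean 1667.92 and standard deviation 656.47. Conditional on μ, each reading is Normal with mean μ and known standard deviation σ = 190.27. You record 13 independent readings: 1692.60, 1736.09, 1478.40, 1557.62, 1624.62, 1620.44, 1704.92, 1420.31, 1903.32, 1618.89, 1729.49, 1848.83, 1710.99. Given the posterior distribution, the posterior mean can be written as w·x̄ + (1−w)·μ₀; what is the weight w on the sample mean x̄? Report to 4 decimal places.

For Normal data with known variance σ², a Normal(μ₀, σ₀²) prior on μ is conjugate. Posterior precision = 1/σ₀² + n/σ²; posterior mean is the precision-weighted average of μ₀ and x̄.
σ₀² = 656.47² = 430952.8609, σ² = 190.27² = 36202.6729. Prior precision 1/σ₀² = 1/430952.8609; data precision n/σ² = 13/36202.6729.
w = (n/σ²)/(1/σ₀² + n/σ²) = n·σ₀²/(σ² + n·σ₀²) = 13·430952.8609/(36202.6729 + 13·430952.8609) = 5602387.1917/5638589.8646 = 0.9936.

0.9936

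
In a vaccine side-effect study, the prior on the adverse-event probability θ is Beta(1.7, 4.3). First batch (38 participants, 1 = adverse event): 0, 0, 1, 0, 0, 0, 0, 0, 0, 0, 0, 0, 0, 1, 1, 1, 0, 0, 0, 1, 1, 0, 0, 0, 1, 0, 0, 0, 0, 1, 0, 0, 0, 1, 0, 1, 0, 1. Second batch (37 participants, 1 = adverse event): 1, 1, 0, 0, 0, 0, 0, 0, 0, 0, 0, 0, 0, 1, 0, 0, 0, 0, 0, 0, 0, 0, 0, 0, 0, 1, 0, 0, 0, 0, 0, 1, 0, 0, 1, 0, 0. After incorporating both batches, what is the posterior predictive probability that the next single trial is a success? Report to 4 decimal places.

The Beta prior is conjugate to a Binomial/Bernoulli likelihood; the update adds successes to α and failures to β.
After batch 1: Beta(1.7+11, 4.3+27) = Beta(12.7, 31.3).
After batch 2: Beta(12.7+6, 31.3+31) = Beta(18.7, 62.3).
For a single future Bernoulli trial, P(success | data) = α/(α+β) = 0.2309.

0.2309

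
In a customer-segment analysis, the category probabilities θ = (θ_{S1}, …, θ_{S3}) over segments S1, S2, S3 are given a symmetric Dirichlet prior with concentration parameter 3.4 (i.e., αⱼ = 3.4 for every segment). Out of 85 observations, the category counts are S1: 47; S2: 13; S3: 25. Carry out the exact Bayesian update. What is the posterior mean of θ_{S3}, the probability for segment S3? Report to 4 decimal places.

0.2983

The Dirichlet prior is conjugate to the Multinomial likelihood: each posterior αⱼ = prior αⱼ + observed count nⱼ.
Posterior concentration: (50.4, 16.4, 28.4), total = 95.2.
E[θ_{S3}|data] = α_{S3}/Σα = 28.4/95.2 = 0.2983.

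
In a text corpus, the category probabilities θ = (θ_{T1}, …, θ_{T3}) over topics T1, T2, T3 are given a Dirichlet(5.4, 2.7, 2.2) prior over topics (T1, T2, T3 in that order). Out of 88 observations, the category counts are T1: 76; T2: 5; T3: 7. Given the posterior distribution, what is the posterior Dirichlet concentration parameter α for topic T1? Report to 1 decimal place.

The Dirichlet prior is conjugate to the Multinomial likelihood: each posterior αⱼ = prior αⱼ + observed count nⱼ.
Posterior concentration: (81.4, 7.7, 9.2), total = 98.3.
α_{T1} = 5.4 + 76 = 81.4.

81.4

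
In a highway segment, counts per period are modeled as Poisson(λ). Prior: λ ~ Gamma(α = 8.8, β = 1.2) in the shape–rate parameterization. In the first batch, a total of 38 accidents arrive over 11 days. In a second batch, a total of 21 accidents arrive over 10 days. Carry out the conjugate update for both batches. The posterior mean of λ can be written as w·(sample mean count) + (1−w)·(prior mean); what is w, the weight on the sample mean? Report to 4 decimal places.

0.9459

With a Gamma(shape α, rate β) prior, the Poisson likelihood is conjugate: the posterior is Gamma(α + ΣXᵢ, β + n).
Total number of days: n = 11 + 10 = 21.
Posterior mean = (α₀+S)/(β₀+n) = [n/(β₀+n)]·(S/n) + [β₀/(β₀+n)]·(α₀/β₀), so only n and β₀ enter the weight.
Weight on data w = n/(β₀+n) = 21/(1.2+21) = 21/22.2 = 0.9459.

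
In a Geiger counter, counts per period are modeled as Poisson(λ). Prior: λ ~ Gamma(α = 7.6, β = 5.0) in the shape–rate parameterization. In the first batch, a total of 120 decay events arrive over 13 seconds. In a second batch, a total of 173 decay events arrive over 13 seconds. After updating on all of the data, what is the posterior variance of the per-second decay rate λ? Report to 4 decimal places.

With a Gamma(shape α, rate β) prior, the Poisson likelihood is conjugate: the posterior is Gamma(α + ΣXᵢ, β + n).
After batch 1: Gamma(α+S, β+n) = Gamma(7.6+120, 5.0+13) = Gamma(127.6, 18.0).
After batch 2: Gamma(α+S, β+n) = Gamma(127.6+173, 18.0+13) = Gamma(300.6, 31.0).
Var = α/β² = 300.6/31.0² = 0.3128.

0.3128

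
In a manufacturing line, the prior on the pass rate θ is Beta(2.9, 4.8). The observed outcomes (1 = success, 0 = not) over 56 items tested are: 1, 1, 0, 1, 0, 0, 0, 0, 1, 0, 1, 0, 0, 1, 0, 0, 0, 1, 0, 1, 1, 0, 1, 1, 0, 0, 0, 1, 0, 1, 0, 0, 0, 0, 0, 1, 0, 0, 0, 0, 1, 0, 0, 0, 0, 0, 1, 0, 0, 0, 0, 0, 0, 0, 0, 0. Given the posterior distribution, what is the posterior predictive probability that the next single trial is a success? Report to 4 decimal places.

0.2967

The Beta prior is conjugate to a Binomial/Bernoulli likelihood; the update adds successes to α and failures to β.
Posterior: Beta(α+k, β+n−k) = Beta(2.9+16, 4.8+40) = Beta(18.9, 44.8).
For a single future Bernoulli trial, P(success | data) = α/(α+β) = 0.2967.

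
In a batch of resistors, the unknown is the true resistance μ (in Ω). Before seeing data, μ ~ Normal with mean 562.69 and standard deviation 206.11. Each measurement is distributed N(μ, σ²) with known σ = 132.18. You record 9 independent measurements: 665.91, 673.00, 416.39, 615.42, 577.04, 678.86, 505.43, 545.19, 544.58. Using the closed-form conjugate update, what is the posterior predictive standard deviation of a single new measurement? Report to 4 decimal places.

For Normal data with known variance σ², a Normal(μ₀, σ₀²) prior on μ is conjugate. Posterior precision = 1/σ₀² + n/σ²; posterior mean is the precision-weighted average of μ₀ and x̄.
σ₀² = 206.11² = 42481.3321, σ² = 132.18² = 17471.5524; σ² + n·σ₀² = 17471.5524 + 9·42481.3321 = 399803.5413.
Posterior precision = 1/σ₀² + n/σ² = 1/42481.3321 + 9/17471.5524 = (σ² + n·σ₀²)/(σ₀²σ²) = 399803.5413/(42481.3321·17471.5524); posterior variance σₙ² = σ₀²σ²/(σ² + n·σ₀²) = 42481.3321·17471.5524/399803.5413 = 1856.448838.
Predictive variance for one new observation = σₙ² + σ² = 42481.3321·17471.5524/399803.5413 + 17471.5524 = σ²·(σ₀² + 399803.5413)/399803.5413 = 17471.5524·442284.8734/399803.5413 = 19328.001238; SD = √(17471.5524·442284.8734/399803.5413) = 139.0252.

139.0252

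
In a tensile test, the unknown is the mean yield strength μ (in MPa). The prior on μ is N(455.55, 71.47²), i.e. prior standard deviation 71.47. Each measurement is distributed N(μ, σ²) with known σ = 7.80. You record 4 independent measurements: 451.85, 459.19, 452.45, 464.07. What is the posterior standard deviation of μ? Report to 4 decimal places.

3.8942

For Normal data with known variance σ², a Normal(μ₀, σ₀²) prior on μ is conjugate. Posterior precision = 1/σ₀² + n/σ²; posterior mean is the precision-weighted average of μ₀ and x̄.
σ₀² = 71.47² = 5107.9609, σ² = 7.80² = 60.84; σ² + n·σ₀² = 60.84 + 4·5107.9609 = 20492.6836.
Posterior precision = 1/σ₀² + n/σ² = 1/5107.9609 + 4/60.84 = (σ² + n·σ₀²)/(σ₀²σ²) = 20492.6836/(5107.9609·60.84); posterior variance σₙ² = σ₀²σ²/(σ² + n·σ₀²) = 5107.9609·60.84/20492.6836 = 15.164844.
Posterior SD = √σₙ² = √(5107.9609·60.84/20492.6836) = 3.8942.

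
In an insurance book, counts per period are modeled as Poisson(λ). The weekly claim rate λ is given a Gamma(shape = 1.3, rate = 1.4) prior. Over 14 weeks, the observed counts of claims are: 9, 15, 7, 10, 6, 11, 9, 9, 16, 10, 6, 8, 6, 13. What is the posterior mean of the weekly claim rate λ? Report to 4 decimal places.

8.8506

With a Gamma(shape α, rate β) prior, the Poisson likelihood is conjugate: the posterior is Gamma(α + ΣXᵢ, β + n).
Sum of counts S = 135 over n = 14 weeks.
Posterior: Gamma(α+S, β+n) = Gamma(1.3+135, 1.4+14) = Gamma(136.3, 15.4).
Posterior mean = α/β = 136.3/15.4 = 8.8506.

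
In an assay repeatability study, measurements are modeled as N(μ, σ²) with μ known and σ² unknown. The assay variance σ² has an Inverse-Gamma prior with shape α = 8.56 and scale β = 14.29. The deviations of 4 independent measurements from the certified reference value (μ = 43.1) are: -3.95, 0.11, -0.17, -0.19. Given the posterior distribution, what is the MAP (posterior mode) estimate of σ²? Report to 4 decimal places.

1.9143

With known mean μ and an Inverse-Gamma(α, β) prior on σ², the Normal likelihood is conjugate: posterior is Inv-Gamma(α + n/2, β + Σ(xᵢ−μ)²/2).
Σ(xᵢ−μ)² = (-3.95)² + (0.11)² + (-0.17)² + (-0.19)² = 15.6796.
Posterior: Inv-Gamma(8.56 + 4/2, 14.29 + 15.6796/2) = Inv-Gamma(10.56, 22.12980).
Mode = β/(α+1) = 22.12980/11.56 = 1.9143.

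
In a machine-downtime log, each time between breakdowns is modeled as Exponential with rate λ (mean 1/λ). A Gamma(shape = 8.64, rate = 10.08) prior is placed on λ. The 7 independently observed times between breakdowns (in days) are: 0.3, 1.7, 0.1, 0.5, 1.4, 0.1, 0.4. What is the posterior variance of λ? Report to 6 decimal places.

0.073574

With a Gamma(shape α, rate β) prior on the exponential rate λ, the posterior after n observations with total T = Σxᵢ is Gamma(α+n, β+T).
Sum of observations T = 4.5 days; n = 7.
Posterior: Gamma(8.64+7, 10.08+4.5) = Gamma(15.64, 14.58).
Var = α/β² = 0.073574.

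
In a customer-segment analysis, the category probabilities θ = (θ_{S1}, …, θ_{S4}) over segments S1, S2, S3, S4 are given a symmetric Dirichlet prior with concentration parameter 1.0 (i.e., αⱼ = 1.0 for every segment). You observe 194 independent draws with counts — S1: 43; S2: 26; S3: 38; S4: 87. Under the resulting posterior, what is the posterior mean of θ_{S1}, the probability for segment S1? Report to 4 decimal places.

0.2222

The Dirichlet prior is conjugate to the Multinomial likelihood: each posterior αⱼ = prior αⱼ + observed count nⱼ.
Posterior concentration: (44.0, 27.0, 39.0, 88.0), total = 198.0.
E[θ_{S1}|data] = α_{S1}/Σα = 44.0/198.0 = 0.2222.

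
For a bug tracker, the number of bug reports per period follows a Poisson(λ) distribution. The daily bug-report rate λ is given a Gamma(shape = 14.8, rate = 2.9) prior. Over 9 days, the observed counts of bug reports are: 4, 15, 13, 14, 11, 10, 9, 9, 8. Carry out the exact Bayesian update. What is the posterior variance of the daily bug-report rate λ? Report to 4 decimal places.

0.7612

With a Gamma(shape α, rate β) prior, the Poisson likelihood is conjugate: the posterior is Gamma(α + ΣXᵢ, β + n).
Sum of counts S = 93 over n = 9 days.
Posterior: Gamma(α+S, β+n) = Gamma(14.8+93, 2.9+9) = Gamma(107.8, 11.9).
Var = α/β² = 107.8/11.9² = 0.7612.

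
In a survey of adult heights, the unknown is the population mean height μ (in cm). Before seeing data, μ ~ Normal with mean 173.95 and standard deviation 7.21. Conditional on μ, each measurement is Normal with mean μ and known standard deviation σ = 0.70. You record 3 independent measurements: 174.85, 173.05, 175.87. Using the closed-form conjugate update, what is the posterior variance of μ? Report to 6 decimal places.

For Normal data with known variance σ², a Normal(μ₀, σ₀²) prior on μ is conjugate. Posterior precision = 1/σ₀² + n/σ²; posterior mean is the precision-weighted average of μ₀ and x̄.
σ₀² = 7.21² = 51.9841, σ² = 0.70² = 0.49; σ² + n·σ₀² = 0.49 + 3·51.9841 = 156.4423.
Posterior precision = 1/σ₀² + n/σ² = 1/51.9841 + 3/0.49 = (σ² + n·σ₀²)/(σ₀²σ²) = 156.4423/(51.9841·0.49); posterior variance σₙ² = σ₀²σ²/(σ² + n·σ₀²) = 51.9841·0.49/156.4423 = 0.162822.

0.162822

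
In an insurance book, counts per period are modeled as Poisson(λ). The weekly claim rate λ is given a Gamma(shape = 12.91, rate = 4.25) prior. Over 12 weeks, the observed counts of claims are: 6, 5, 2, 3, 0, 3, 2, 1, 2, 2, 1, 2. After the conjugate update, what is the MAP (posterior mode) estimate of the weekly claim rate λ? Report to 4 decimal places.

2.5175

With a Gamma(shape α, rate β) prior, the Poisson likelihood is conjugate: the posterior is Gamma(α + ΣXᵢ, β + n).
Sum of counts S = 29 over n = 12 weeks.
Posterior: Gamma(α+S, β+n) = Gamma(12.91+29, 4.25+12) = Gamma(41.91, 16.25).
Mode of Gamma(α,β) for α≥1 is (α−1)/β = 40.91/16.25 = 2.5175.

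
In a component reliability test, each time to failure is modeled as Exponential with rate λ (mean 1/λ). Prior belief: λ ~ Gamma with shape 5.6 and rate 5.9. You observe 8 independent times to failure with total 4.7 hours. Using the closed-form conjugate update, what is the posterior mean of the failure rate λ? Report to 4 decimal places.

1.2830

With a Gamma(shape α, rate β) prior on the exponential rate λ, the posterior after n observations with total T = Σxᵢ is Gamma(α+n, β+T).
Posterior: Gamma(5.6+8, 5.9+4.7) = Gamma(13.6, 10.6).
Posterior mean of λ = α/β = 13.6/10.6 = 1.2830.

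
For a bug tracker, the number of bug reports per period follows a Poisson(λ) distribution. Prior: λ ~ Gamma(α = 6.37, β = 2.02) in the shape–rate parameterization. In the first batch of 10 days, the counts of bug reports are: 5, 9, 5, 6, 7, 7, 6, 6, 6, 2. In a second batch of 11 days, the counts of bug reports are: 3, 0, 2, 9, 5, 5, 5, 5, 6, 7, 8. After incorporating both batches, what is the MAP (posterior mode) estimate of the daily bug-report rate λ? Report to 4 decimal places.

5.1855

With a Gamma(shape α, rate β) prior, the Poisson likelihood is conjugate: the posterior is Gamma(α + ΣXᵢ, β + n).
Batch 1: sum of counts S = 59 over n = 10 days.
After batch 1: Gamma(α+S, β+n) = Gamma(6.37+59, 2.02+10) = Gamma(65.37, 12.02).
Batch 2: sum of counts S = 55 over n = 11 days.
After batch 2: Gamma(α+S, β+n) = Gamma(65.37+55, 12.02+11) = Gamma(120.37, 23.02).
Mode of Gamma(α,β) for α≥1 is (α−1)/β = 119.37/23.02 = 5.1855.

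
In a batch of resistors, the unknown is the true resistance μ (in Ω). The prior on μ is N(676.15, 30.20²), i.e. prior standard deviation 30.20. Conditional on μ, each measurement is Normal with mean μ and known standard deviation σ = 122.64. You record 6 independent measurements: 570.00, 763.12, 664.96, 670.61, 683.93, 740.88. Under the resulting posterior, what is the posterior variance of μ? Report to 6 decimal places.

668.733409

For Normal data with known variance σ², a Normal(μ₀, σ₀²) prior on μ is conjugate. Posterior precision = 1/σ₀² + n/σ²; posterior mean is the precision-weighted average of μ₀ and x̄.
σ₀² = 30.20² = 912.04, σ² = 122.64² = 15040.5696; σ² + n·σ₀² = 15040.5696 + 6·912.04 = 20512.8096.
Posterior precision = 1/σ₀² + n/σ² = 1/912.04 + 6/15040.5696 = (σ² + n·σ₀²)/(σ₀²σ²) = 20512.8096/(912.04·15040.5696); posterior variance σₙ² = σ₀²σ²/(σ² + n·σ₀²) = 912.04·15040.5696/20512.8096 = 668.733409.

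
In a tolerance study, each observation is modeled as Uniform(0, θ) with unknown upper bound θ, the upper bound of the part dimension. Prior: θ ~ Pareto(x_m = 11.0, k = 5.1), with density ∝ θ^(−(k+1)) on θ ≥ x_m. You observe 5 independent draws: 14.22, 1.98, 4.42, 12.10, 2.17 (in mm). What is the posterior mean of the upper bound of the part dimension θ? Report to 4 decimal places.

A Pareto(scale x_m, shape k) prior on the upper bound θ of Uniform(0, θ) is conjugate: posterior is Pareto(max(x_m, max xᵢ), k + n).
Sample maximum = 14.22; prior scale x_m = 11.0 → posterior scale = max = 14.22.
Posterior shape = 5.1 + 5 = 10.1.
E[θ|data] = k·x_m/(k−1) = 10.1·14.22/9.1 = 15.7826.

15.7826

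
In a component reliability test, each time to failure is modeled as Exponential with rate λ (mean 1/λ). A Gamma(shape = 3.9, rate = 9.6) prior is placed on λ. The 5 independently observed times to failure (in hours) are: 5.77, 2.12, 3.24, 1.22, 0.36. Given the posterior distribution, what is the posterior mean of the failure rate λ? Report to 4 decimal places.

0.3989

With a Gamma(shape α, rate β) prior on the exponential rate λ, the posterior after n observations with total T = Σxᵢ is Gamma(α+n, β+T).
Sum of observations T = 12.71 hours; n = 5.
Posterior: Gamma(3.9+5, 9.6+12.71) = Gamma(8.9, 22.31).
Posterior mean of λ = α/β = 8.9/22.31 = 0.3989.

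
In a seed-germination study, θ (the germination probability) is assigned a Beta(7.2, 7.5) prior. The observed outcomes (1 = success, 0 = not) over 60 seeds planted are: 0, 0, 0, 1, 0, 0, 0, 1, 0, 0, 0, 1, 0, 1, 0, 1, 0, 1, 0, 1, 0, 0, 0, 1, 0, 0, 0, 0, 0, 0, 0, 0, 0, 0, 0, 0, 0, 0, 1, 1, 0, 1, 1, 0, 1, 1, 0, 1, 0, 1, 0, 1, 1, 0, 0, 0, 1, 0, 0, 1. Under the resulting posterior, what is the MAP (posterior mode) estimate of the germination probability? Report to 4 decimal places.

The Beta prior is conjugate to a Binomial/Bernoulli likelihood; the update adds successes to α and failures to β.
Posterior: Beta(α+k, β+n−k) = Beta(7.2+20, 7.5+40) = Beta(27.2, 47.5).
Mode of Beta(a,b) for a,b>1 is (a−1)/(a+b−2) = 26.2/72.7 = 0.3604.

0.3604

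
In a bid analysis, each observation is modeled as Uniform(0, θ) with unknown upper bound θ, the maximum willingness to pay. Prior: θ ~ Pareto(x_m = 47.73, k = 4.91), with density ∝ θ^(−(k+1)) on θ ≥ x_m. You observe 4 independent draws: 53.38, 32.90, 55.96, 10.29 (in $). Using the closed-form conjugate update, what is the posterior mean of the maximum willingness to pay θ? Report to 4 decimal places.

A Pareto(scale x_m, shape k) prior on the upper bound θ of Uniform(0, θ) is conjugate: posterior is Pareto(max(x_m, max xᵢ), k + n).
Sample maximum = 55.96; prior scale x_m = 47.73 → posterior scale = max = 55.96.
Posterior shape = 4.91 + 4 = 8.91.
E[θ|data] = k·x_m/(k−1) = 8.91·55.96/7.91 = 63.0346.

63.0346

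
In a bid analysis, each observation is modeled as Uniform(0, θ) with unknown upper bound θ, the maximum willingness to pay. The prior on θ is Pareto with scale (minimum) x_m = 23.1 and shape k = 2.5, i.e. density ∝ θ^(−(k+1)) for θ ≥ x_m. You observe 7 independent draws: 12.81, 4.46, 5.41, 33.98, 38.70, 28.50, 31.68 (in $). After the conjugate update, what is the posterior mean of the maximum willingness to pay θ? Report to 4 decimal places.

A Pareto(scale x_m, shape k) prior on the upper bound θ of Uniform(0, θ) is conjugate: posterior is Pareto(max(x_m, max xᵢ), k + n).
Sample maximum = 38.70; prior scale x_m = 23.1 → posterior scale = max = 38.70.
Posterior shape = 2.5 + 7 = 9.5.
E[θ|data] = k·x_m/(k−1) = 9.5·38.70/8.5 = 43.2529.

43.2529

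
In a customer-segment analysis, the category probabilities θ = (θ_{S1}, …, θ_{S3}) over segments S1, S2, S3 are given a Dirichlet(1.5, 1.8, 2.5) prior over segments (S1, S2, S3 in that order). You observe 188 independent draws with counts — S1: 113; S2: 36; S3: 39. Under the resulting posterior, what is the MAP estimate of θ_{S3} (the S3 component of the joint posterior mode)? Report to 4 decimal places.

0.2123

The Dirichlet prior is conjugate to the Multinomial likelihood: each posterior αⱼ = prior αⱼ + observed count nⱼ.
Posterior concentration: (114.5, 37.8, 41.5), total = 193.8.
Joint mode component: (α_{S3}−1)/(Σα−K) = 40.5/190.8 = 0.2123.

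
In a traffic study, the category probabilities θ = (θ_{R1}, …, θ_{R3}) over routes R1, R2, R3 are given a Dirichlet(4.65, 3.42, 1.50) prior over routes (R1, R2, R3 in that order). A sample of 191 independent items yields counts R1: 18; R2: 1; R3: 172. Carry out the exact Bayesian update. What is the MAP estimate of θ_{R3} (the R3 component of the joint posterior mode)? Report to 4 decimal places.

The Dirichlet prior is conjugate to the Multinomial likelihood: each posterior αⱼ = prior αⱼ + observed count nⱼ.
Posterior concentration: (22.65, 4.42, 173.50), total = 200.57.
Joint mode component: (α_{R3}−1)/(Σα−K) = 172.50/197.57 = 0.8731.

0.8731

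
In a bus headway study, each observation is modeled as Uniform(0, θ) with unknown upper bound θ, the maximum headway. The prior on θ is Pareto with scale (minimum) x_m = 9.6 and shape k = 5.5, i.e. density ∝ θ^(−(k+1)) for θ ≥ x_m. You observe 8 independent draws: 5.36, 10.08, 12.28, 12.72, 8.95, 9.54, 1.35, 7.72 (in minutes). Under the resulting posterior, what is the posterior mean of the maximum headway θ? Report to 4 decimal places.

A Pareto(scale x_m, shape k) prior on the upper bound θ of Uniform(0, θ) is conjugate: posterior is Pareto(max(x_m, max xᵢ), k + n).
Sample maximum = 12.72; prior scale x_m = 9.6 → posterior scale = max = 12.72.
Posterior shape = 5.5 + 8 = 13.5.
E[θ|data] = k·x_m/(k−1) = 13.5·12.72/12.5 = 13.7376.

13.7376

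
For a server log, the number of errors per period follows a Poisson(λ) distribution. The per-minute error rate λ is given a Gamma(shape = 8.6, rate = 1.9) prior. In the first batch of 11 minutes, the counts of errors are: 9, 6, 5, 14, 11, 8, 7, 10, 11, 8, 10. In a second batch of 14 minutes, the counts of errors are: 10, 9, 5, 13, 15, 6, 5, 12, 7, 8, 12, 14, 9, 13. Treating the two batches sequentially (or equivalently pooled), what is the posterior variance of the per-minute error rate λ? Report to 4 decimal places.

0.3394

With a Gamma(shape α, rate β) prior, the Poisson likelihood is conjugate: the posterior is Gamma(α + ΣXᵢ, β + n).
Batch 1: sum of counts S = 99 over n = 11 minutes.
After batch 1: Gamma(α+S, β+n) = Gamma(8.6+99, 1.9+11) = Gamma(107.6, 12.9).
Batch 2: sum of counts S = 138 over n = 14 minutes.
After batch 2: Gamma(α+S, β+n) = Gamma(107.6+138, 12.9+14) = Gamma(245.6, 26.9).
Var = α/β² = 245.6/26.9² = 0.3394.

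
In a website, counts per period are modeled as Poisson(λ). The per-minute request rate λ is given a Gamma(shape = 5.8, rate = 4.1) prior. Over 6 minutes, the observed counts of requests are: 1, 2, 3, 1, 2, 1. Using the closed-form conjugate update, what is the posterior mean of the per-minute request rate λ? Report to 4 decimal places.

With a Gamma(shape α, rate β) prior, the Poisson likelihood is conjugate: the posterior is Gamma(α + ΣXᵢ, β + n).
Sum of counts S = 10 over n = 6 minutes.
Posterior: Gamma(α+S, β+n) = Gamma(5.8+10, 4.1+6) = Gamma(15.8, 10.1).
Posterior mean = α/β = 15.8/10.1 = 1.5644.

1.5644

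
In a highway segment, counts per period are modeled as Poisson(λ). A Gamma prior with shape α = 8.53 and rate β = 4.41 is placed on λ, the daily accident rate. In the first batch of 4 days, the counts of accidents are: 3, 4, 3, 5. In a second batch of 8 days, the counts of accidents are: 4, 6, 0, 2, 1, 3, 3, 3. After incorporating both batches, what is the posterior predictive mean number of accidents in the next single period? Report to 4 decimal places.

With a Gamma(shape α, rate β) prior, the Poisson likelihood is conjugate: the posterior is Gamma(α + ΣXᵢ, β + n).
Batch 1: sum of counts S = 15 over n = 4 days.
After batch 1: Gamma(α+S, β+n) = Gamma(8.53+15, 4.41+4) = Gamma(23.53, 8.41).
Batch 2: sum of counts S = 22 over n = 8 days.
After batch 2: Gamma(α+S, β+n) = Gamma(23.53+22, 8.41+8) = Gamma(45.53, 16.41).
The predictive distribution for one future period is NegBinom with mean α/β = 2.7745.

2.7745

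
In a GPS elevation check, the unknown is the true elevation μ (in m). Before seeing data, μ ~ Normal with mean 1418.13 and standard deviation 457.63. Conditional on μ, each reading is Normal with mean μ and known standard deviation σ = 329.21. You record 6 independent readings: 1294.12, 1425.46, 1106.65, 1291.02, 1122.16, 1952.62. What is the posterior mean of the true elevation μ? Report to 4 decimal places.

For Normal data with known variance σ², a Normal(μ₀, σ₀²) prior on μ is conjugate. Posterior precision = 1/σ₀² + n/σ²; posterior mean is the precision-weighted average of μ₀ and x̄.
Σxᵢ = 1294.12 + 1425.46 + 1106.65 + 1291.02 + 1122.16 + 1952.62 = 8192.03, so n·x̄ = 8192.03.
σ₀² = 457.63² = 209425.2169, σ² = 329.21² = 108379.2241; σ² + n·σ₀² = 108379.2241 + 6·209425.2169 = 1364930.5255.
Posterior mean = (μ₀/σ₀² + n·x̄/σ²)/(1/σ₀² + n/σ²) = (σ²·μ₀ + σ₀²·n·x̄)/(σ² + n·σ₀²) = (108379.2241·1418.13 + 209425.2169·8192.03)/1364930.5255 = 1869313488.67424/1364930.5255 = 1369.5301.

1369.5301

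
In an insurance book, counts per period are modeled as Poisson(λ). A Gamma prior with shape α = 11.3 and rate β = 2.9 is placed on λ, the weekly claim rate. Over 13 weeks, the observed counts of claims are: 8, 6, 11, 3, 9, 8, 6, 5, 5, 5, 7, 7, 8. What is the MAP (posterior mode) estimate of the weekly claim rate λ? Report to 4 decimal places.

6.1824

With a Gamma(shape α, rate β) prior, the Poisson likelihood is conjugate: the posterior is Gamma(α + ΣXᵢ, β + n).
Sum of counts S = 88 over n = 13 weeks.
Posterior: Gamma(α+S, β+n) = Gamma(11.3+88, 2.9+13) = Gamma(99.3, 15.9).
Mode of Gamma(α,β) for α≥1 is (α−1)/β = 98.3/15.9 = 6.1824.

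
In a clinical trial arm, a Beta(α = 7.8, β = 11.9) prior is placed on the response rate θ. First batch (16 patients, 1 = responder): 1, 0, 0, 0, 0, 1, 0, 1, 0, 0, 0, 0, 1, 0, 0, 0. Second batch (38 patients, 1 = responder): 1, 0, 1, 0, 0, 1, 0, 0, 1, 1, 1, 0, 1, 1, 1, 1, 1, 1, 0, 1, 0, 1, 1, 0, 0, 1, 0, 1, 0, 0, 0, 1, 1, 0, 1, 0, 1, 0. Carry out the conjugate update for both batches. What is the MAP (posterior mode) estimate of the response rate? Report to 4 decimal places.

The Beta prior is conjugate to a Binomial/Bernoulli likelihood; the update adds successes to α and failures to β.
After batch 1: Beta(7.8+4, 11.9+12) = Beta(11.8, 23.9).
After batch 2: Beta(11.8+21, 23.9+17) = Beta(32.8, 40.9).
Mode of Beta(a,b) for a,b>1 is (a−1)/(a+b−2) = 31.8/71.7 = 0.4435.

0.4435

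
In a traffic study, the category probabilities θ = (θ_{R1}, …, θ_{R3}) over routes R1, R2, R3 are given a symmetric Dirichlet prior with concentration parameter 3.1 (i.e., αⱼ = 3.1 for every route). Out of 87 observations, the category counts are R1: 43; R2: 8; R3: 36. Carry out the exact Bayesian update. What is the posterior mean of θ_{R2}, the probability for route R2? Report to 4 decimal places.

The Dirichlet prior is conjugate to the Multinomial likelihood: each posterior αⱼ = prior αⱼ + observed count nⱼ.
Posterior concentration: (46.1, 11.1, 39.1), total = 96.3.
E[θ_{R2}|data] = α_{R2}/Σα = 11.1/96.3 = 0.1153.

0.1153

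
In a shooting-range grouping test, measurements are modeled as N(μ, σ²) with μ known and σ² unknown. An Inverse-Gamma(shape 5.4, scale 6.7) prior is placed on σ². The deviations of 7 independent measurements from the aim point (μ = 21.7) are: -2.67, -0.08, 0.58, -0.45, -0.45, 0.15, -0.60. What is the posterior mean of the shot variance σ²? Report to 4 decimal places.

With known mean μ and an Inverse-Gamma(α, β) prior on σ², the Normal likelihood is conjugate: posterior is Inv-Gamma(α + n/2, β + Σ(xᵢ−μ)²/2).
Σ(xᵢ−μ)² = (-2.67)² + (-0.08)² + (0.58)² + (-0.45)² + (-0.45)² + (0.15)² + (-0.60)² = 8.2592.
Posterior: Inv-Gamma(5.4 + 7/2, 6.7 + 8.2592/2) = Inv-Gamma(8.90, 10.82960).
E[σ²|data] = β/(α−1) = 10.82960/7.90 = 1.3708.

1.3708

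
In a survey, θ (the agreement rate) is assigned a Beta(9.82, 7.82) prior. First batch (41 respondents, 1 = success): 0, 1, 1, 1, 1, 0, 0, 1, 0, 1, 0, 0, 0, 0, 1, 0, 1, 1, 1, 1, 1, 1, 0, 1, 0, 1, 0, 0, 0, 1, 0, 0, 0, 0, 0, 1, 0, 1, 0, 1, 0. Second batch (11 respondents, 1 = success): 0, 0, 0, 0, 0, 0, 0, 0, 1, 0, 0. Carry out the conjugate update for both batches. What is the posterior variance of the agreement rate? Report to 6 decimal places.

The Beta prior is conjugate to a Binomial/Bernoulli likelihood; the update adds successes to α and failures to β.
After batch 1: Beta(9.82+19, 7.82+22) = Beta(28.82, 29.82).
After batch 2: Beta(28.82+1, 29.82+10) = Beta(29.82, 39.82).
Var = αβ/((α+β)²(α+β+1)) = 29.82·39.82/(69.64²·70.64) = 0.003466.

0.003466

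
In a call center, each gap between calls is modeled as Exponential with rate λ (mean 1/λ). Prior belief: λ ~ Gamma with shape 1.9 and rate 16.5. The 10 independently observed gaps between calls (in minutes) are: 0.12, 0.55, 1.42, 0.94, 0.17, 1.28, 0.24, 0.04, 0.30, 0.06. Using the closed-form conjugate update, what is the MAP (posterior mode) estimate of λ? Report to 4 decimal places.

With a Gamma(shape α, rate β) prior on the exponential rate λ, the posterior after n observations with total T = Σxᵢ is Gamma(α+n, β+T).
Sum of observations T = 5.12 minutes; n = 10.
Posterior: Gamma(1.9+10, 16.5+5.12) = Gamma(11.9, 21.62).
Mode = (α−1)/β = 0.5042.

0.5042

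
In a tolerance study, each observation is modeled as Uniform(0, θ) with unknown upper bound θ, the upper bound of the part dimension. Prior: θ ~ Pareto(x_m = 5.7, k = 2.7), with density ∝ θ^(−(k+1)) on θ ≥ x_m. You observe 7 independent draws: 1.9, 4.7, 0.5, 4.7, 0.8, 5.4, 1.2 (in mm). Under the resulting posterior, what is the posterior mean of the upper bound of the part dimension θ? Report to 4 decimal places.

A Pareto(scale x_m, shape k) prior on the upper bound θ of Uniform(0, θ) is conjugate: posterior is Pareto(max(x_m, max xᵢ), k + n).
Sample maximum = 5.4; prior scale x_m = 5.7 → posterior scale = max = 5.7.
Posterior shape = 2.7 + 7 = 9.7.
E[θ|data] = k·x_m/(k−1) = 9.7·5.7/8.7 = 6.3552.

6.3552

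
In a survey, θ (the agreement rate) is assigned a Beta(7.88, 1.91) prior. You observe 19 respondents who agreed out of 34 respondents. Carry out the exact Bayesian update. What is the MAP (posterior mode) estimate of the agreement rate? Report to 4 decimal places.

0.6193

The Beta prior is conjugate to a Binomial/Bernoulli likelihood; the update adds successes to α and failures to β.
Posterior: Beta(α+k, β+n−k) = Beta(7.88+19, 1.91+15) = Beta(26.88, 16.91).
Mode of Beta(a,b) for a,b>1 is (a−1)/(a+b−2) = 25.88/41.79 = 0.6193.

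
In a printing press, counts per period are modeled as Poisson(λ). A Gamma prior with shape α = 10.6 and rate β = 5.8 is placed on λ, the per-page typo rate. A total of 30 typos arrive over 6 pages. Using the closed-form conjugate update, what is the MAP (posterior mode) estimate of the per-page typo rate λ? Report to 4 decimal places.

With a Gamma(shape α, rate β) prior, the Poisson likelihood is conjugate: the posterior is Gamma(α + ΣXᵢ, β + n).
Posterior: Gamma(α+S, β+n) = Gamma(10.6+30, 5.8+6) = Gamma(40.6, 11.8).
Mode of Gamma(α,β) for α≥1 is (α−1)/β = 39.6/11.8 = 3.3559.

3.3559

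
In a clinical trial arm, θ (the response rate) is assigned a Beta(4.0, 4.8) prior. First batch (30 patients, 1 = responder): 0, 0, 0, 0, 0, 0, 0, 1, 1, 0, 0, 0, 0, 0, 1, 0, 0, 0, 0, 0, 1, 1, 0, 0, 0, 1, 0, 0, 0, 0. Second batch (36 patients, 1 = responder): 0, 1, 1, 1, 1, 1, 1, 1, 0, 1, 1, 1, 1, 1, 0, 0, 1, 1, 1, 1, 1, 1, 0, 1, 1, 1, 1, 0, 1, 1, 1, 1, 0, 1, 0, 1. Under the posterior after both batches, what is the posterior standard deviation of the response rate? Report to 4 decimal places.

The Beta prior is conjugate to a Binomial/Bernoulli likelihood; the update adds successes to α and failures to β.
After batch 1: Beta(4.0+6, 4.8+24) = Beta(10.0, 28.8).
After batch 2: Beta(10.0+28, 28.8+8) = Beta(38.0, 36.8).
Var = αβ/((α+β)²(α+β+1)) = 38.0·36.8/(74.8²·75.8) = 0.00329730; SD = √0.00329730 = 0.0574.

0.0574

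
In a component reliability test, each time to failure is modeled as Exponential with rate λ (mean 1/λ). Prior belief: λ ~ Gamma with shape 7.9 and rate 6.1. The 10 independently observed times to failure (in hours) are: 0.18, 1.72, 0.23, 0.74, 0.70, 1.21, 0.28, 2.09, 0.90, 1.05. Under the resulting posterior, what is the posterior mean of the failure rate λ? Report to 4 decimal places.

1.1776

With a Gamma(shape α, rate β) prior on the exponential rate λ, the posterior after n observations with total T = Σxᵢ is Gamma(α+n, β+T).
Sum of observations T = 9.10 hours; n = 10.
Posterior: Gamma(7.9+10, 6.1+9.10) = Gamma(17.9, 15.20).
Posterior mean of λ = α/β = 17.9/15.20 = 1.1776.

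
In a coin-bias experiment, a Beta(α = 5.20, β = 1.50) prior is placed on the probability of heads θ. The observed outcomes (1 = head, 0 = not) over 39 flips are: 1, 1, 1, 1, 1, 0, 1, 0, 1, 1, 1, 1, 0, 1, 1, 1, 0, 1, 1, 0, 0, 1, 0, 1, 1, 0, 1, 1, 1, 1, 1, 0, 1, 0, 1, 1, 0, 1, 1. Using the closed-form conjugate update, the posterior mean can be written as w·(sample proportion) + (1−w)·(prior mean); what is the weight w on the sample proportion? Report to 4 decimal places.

The Beta prior is conjugate to a Binomial/Bernoulli likelihood; the update adds successes to α and failures to β.
Posterior mean = (α₀+k)/(α₀+β₀+n) = [n/(α₀+β₀+n)]·(k/n) + [(α₀+β₀)/(α₀+β₀+n)]·α₀/(α₀+β₀), so only n and the prior enter the weight.
The weight on the data is w = n/(α₀+β₀+n) = 39/(5.20+1.50+39) = 39/45.70 = 0.8534.

0.8534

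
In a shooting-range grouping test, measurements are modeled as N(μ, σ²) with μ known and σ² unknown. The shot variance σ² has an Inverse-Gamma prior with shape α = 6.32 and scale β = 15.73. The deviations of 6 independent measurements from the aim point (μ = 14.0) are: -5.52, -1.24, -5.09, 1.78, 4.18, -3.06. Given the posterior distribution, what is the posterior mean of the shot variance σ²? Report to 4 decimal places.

7.1743

With known mean μ and an Inverse-Gamma(α, β) prior on σ², the Normal likelihood is conjugate: posterior is Inv-Gamma(α + n/2, β + Σ(xᵢ−μ)²/2).
Σ(xᵢ−μ)² = (-5.52)² + (-1.24)² + (-5.09)² + (1.78)² + (4.18)² + (-3.06)² = 87.9205.
Posterior: Inv-Gamma(6.32 + 6/2, 15.73 + 87.9205/2) = Inv-Gamma(9.32, 59.69025).
E[σ²|data] = β/(α−1) = 59.69025/8.32 = 7.1743.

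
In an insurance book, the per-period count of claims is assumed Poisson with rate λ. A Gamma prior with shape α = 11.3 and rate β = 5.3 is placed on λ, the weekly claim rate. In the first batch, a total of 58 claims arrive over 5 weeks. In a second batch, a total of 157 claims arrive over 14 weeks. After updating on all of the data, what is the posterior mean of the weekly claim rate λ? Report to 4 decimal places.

With a Gamma(shape α, rate β) prior, the Poisson likelihood is conjugate: the posterior is Gamma(α + ΣXᵢ, β + n).
After batch 1: Gamma(α+S, β+n) = Gamma(11.3+58, 5.3+5) = Gamma(69.3, 10.3).
After batch 2: Gamma(α+S, β+n) = Gamma(69.3+157, 10.3+14) = Gamma(226.3, 24.3).
Posterior mean = α/β = 226.3/24.3 = 9.3128.

9.3128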